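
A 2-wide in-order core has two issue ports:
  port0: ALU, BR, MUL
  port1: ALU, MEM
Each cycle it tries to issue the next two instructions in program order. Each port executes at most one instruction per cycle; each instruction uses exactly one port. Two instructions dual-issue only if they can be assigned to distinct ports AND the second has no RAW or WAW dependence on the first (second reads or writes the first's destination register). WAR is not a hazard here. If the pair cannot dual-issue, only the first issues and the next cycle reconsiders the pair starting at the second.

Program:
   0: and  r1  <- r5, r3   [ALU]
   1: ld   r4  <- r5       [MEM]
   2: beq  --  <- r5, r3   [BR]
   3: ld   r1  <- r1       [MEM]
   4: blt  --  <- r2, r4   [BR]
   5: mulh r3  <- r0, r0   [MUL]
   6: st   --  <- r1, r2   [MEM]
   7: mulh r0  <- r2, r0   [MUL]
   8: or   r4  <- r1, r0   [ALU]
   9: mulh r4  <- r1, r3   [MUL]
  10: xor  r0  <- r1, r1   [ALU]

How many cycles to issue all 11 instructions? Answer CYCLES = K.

CYCLES = 7

t=0 i0&i1:and/ld ; pair
t=1 i2&i3:beq/ld ; pair
t=2 i4:blt ; no-port BR/MUL
t=3 i5&i6:mulh/st ; pair
t=4 i7:mulh ; RAW r0
t=5 i8:or ; WAW r4
t=6 i9&i10:mulh/xor ; pair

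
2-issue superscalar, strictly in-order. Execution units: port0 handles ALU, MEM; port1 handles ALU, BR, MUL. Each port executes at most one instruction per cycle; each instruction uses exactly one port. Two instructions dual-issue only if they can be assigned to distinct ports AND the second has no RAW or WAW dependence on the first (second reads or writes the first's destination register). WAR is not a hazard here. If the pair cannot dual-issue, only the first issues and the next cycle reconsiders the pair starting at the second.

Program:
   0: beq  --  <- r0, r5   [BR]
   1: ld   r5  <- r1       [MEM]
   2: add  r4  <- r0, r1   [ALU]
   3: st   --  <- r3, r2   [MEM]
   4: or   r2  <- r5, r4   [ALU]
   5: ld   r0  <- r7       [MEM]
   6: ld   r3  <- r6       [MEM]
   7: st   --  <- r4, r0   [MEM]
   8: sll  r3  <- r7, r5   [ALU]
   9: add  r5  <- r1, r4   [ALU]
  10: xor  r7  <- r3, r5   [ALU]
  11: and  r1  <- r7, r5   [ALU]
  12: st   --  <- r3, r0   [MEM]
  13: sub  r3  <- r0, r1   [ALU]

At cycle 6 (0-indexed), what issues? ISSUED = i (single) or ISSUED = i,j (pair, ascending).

ISSUED = 10

[0] i0,i1  beq;ld  -- dual
[1] i2,i3  add;st  -- dual
[2] i4,i5  or;ld  -- dual
[3] i6  ld  -- no-port MEM/MEM
[4] i7,i8  st;sll  -- dual
[5] i9  add  -- RAW r5
[6] i10  xor  -- RAW r7
[7] i11,i12  and;st  -- dual
[8] i13  sub  -- tail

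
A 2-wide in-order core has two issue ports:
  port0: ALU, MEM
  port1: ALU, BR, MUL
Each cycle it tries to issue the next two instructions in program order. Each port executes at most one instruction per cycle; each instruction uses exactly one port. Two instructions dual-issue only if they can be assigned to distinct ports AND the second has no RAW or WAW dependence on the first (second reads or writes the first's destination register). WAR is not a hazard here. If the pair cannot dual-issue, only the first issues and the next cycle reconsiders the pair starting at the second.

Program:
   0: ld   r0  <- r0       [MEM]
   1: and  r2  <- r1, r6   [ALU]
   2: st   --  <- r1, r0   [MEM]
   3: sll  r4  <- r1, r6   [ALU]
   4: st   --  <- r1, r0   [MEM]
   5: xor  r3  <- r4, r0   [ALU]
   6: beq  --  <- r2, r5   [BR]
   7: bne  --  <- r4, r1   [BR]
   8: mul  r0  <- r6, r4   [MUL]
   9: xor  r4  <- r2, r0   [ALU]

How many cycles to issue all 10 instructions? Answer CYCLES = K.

c0: i0+i1 ld and  pair
c1: i2+i3 st sll  pair
c2: i4+i5 st xor  pair
c3: i6 beq  no-port BR/BR
c4: i7 bne  no-port BR/MUL
c5: i8 mul  RAW r0
c6: i9 xor  tail

CYCLES = 7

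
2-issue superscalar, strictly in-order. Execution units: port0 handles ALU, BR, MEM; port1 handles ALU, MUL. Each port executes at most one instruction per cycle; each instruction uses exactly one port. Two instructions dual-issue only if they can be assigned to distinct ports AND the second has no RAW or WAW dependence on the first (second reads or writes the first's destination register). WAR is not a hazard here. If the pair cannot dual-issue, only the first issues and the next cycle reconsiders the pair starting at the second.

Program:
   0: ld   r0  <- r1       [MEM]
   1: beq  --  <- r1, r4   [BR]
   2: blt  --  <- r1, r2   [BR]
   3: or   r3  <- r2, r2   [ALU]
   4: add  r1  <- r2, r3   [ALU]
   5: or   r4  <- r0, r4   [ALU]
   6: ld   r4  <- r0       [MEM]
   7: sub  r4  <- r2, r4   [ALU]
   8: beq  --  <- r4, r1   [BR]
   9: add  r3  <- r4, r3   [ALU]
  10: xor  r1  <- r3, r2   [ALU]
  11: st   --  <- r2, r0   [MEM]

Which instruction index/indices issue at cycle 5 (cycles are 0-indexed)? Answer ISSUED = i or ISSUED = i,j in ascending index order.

ISSUED = 7

[0] i0  ld.MEM  -- no-port MEM/BR
[1] i1  beq.BR  -- no-port BR/BR
[2] i2,i3  blt.BR or.ALU  -- dual
[3] i4,i5  add.ALU or.ALU  -- dual
[4] i6  ld.MEM  -- RAW+WAW r4
[5] i7  sub.ALU  -- RAW r4
[6] i8,i9  beq.BR add.ALU  -- dual
[7] i10,i11  xor.ALU st.MEM  -- dual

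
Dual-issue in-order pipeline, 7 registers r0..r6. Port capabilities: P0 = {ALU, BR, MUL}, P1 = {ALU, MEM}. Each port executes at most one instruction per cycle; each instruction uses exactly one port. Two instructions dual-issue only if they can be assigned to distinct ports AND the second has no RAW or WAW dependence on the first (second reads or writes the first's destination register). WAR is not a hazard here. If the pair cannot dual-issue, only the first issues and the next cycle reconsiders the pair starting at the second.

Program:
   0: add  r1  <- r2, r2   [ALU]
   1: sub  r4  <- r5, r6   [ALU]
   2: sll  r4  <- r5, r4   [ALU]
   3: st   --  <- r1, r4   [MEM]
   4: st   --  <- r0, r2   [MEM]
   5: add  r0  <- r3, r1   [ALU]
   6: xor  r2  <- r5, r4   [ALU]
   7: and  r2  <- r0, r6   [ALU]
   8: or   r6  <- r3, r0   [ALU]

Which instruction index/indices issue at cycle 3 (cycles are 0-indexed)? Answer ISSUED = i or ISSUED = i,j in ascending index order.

[0] i0+i1  add sub  -- dual
[1] i2  sll  -- RAW r4
[2] i3  st  -- no-port MEM/MEM
[3] i4+i5  st add  -- dual
[4] i6  xor  -- WAW r2
[5] i7+i8  and or  -- dual

ISSUED = 4,5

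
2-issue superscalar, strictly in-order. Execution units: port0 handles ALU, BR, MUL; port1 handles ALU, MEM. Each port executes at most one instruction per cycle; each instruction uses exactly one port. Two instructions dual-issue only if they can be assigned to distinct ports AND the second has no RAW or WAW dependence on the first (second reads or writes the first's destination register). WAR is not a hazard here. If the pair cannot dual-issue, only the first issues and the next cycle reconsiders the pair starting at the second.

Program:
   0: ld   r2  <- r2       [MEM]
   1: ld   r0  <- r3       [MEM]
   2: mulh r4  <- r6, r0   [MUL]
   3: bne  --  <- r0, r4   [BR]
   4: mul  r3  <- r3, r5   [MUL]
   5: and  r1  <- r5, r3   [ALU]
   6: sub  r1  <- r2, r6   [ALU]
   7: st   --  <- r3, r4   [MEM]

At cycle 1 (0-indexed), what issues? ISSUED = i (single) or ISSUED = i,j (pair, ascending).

ISSUED = 1

#0 head=0: ld i0 no-port MEM/MEM
#1 head=1: ld i1 RAW r0
#2 head=2: mulh i2 no-port MUL/BR
#3 head=3: bne i3 no-port BR/MUL
#4 head=4: mul i4 RAW r3
#5 head=5: and i5 WAW r1
#6 head=6: sub/st i6&i7 pair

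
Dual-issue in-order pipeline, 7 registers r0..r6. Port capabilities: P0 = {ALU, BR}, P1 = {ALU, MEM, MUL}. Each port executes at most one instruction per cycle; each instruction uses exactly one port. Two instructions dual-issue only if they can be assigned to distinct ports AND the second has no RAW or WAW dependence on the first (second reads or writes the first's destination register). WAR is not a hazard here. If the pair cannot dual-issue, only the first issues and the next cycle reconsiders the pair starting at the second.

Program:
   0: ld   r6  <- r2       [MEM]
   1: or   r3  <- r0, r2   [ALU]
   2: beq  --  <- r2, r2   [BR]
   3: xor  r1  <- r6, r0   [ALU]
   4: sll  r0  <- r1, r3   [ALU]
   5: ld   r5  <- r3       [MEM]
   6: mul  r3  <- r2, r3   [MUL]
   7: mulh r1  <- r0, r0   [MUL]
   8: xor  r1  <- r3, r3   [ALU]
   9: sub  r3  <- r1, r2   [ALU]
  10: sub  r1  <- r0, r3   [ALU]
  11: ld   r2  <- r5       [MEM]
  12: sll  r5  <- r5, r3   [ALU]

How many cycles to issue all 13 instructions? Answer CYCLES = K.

CYCLES = 9

[0] i0/i1  ld+or  -- dual
[1] i2/i3  beq+xor  -- dual
[2] i4/i5  sll+ld  -- dual
[3] i6  mul  -- no-port MUL/MUL
[4] i7  mulh  -- WAW r1
[5] i8  xor  -- RAW r1
[6] i9  sub  -- RAW r3
[7] i10/i11  sub+ld  -- dual
[8] i12  sll  -- tail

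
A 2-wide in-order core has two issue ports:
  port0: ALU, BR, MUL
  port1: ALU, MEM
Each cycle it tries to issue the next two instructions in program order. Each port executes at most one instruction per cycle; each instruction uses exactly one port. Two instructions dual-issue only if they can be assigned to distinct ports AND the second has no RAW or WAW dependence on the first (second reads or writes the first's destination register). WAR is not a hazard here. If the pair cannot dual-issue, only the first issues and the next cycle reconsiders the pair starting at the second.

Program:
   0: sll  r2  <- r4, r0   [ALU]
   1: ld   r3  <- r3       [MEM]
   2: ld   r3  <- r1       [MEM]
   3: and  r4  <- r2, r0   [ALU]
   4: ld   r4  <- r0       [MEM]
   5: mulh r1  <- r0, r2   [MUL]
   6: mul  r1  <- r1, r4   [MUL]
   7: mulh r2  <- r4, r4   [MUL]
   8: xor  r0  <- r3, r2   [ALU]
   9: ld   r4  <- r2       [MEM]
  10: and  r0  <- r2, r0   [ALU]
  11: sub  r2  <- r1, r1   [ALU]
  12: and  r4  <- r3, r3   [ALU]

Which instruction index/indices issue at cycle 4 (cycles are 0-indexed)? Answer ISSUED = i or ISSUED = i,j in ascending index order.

ISSUED = 7

0. sll+ld @i0&i1  | 2-wide
1. ld+and @i2&i3  | 2-wide
2. ld+mulh @i4&i5  | 2-wide
3. mul @i6  | no-port MUL/MUL
4. mulh @i7  | RAW r2
5. xor+ld @i8&i9  | 2-wide
6. and+sub @i10&i11  | 2-wide
7. and @i12  | tail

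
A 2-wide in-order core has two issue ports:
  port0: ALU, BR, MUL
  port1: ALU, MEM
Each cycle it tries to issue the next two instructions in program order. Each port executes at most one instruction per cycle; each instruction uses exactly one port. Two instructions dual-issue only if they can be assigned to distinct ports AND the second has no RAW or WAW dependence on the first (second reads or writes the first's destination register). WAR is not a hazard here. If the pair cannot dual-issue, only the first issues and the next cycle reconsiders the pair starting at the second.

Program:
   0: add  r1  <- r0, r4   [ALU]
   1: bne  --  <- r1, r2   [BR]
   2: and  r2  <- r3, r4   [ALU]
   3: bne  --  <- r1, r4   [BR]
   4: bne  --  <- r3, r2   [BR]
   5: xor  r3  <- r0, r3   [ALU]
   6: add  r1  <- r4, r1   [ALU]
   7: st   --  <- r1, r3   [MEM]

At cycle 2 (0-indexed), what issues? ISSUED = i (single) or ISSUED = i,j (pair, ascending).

t=0 i0:add ; RAW r1
t=1 i1&i2:bne+and ; 2-wide
t=2 i3:bne ; no-port BR/BR
t=3 i4&i5:bne+xor ; 2-wide
t=4 i6:add ; RAW r1
t=5 i7:st ; tail

ISSUED = 3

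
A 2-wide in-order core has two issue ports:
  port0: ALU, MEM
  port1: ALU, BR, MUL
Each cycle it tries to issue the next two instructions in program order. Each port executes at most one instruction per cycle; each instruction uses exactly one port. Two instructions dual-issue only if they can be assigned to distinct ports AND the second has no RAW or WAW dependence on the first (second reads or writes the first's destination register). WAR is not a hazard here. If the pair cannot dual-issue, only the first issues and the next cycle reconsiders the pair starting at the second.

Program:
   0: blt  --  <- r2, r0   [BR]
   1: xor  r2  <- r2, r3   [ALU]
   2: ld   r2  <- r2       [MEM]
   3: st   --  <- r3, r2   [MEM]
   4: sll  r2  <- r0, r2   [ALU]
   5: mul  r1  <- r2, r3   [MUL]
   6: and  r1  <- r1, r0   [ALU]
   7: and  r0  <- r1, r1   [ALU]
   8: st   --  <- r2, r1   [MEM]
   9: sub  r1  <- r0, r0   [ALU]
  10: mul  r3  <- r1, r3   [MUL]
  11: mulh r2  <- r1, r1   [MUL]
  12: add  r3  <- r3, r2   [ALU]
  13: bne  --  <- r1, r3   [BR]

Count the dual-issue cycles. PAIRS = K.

PAIRS = 3

t=0 i0&i1:blt;xor ; pair
t=1 i2:ld ; no-port MEM/MEM
t=2 i3&i4:st;sll ; pair
t=3 i5:mul ; RAW+WAW r1
t=4 i6:and ; RAW r1
t=5 i7&i8:and;st ; pair
t=6 i9:sub ; RAW r1
t=7 i10:mul ; no-port MUL/MUL
t=8 i11:mulh ; RAW r2
t=9 i12:add ; RAW r3
t=10 i13:bne ; tail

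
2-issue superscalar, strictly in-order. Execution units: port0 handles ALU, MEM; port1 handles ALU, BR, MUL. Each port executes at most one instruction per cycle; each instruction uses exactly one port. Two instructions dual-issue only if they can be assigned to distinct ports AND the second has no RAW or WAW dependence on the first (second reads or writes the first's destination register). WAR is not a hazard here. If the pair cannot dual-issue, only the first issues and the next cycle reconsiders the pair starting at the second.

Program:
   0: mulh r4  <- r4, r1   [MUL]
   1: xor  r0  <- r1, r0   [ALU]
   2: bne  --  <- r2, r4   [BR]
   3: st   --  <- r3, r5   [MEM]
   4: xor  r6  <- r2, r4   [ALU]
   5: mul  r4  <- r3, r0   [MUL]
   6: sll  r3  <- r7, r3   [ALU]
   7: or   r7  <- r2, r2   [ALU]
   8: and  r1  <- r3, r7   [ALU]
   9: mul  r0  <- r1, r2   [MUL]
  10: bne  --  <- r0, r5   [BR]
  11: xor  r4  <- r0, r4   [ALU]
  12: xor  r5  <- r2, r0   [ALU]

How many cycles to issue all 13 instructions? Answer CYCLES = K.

0. mulh.MUL xor.ALU @i0+i1  | 2-wide
1. bne.BR st.MEM @i2+i3  | 2-wide
2. xor.ALU mul.MUL @i4+i5  | 2-wide
3. sll.ALU or.ALU @i6+i7  | 2-wide
4. and.ALU @i8  | RAW r1
5. mul.MUL @i9  | no-port MUL/BR
6. bne.BR xor.ALU @i10+i11  | 2-wide
7. xor.ALU @i12  | tail

CYCLES = 8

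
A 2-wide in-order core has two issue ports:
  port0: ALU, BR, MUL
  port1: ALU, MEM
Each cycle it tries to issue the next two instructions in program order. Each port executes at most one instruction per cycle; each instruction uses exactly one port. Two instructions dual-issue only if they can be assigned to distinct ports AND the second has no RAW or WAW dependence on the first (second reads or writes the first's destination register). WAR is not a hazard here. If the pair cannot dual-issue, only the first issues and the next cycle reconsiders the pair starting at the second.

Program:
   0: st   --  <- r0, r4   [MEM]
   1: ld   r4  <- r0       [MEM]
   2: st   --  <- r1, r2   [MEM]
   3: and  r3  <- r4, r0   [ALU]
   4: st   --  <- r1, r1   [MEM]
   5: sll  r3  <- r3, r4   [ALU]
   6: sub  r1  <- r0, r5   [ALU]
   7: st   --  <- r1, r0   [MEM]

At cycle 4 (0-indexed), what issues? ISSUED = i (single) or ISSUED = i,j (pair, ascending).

ISSUED = 6

0. st.MEM @i0  | no-port MEM/MEM
1. ld.MEM @i1  | no-port MEM/MEM
2. st.MEM and.ALU @i2&i3  | pair
3. st.MEM sll.ALU @i4&i5  | pair
4. sub.ALU @i6  | RAW r1
5. st.MEM @i7  | tail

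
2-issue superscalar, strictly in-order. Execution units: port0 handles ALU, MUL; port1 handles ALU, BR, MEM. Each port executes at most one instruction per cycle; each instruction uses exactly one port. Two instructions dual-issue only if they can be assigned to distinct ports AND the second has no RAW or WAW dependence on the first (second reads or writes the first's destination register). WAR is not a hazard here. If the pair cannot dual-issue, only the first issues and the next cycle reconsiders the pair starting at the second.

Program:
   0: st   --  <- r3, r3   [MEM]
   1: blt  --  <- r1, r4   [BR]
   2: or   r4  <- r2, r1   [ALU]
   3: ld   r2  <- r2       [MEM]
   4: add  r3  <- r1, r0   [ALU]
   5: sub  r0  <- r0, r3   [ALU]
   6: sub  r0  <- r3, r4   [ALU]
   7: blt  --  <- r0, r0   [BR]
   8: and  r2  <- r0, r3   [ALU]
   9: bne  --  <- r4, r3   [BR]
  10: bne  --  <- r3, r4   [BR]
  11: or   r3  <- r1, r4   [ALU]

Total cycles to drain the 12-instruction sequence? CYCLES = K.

CYCLES = 8

  cy0 -> i0 (st) no-port MEM/BR
  cy1 -> i1/i2 (blt or) pair
  cy2 -> i3/i4 (ld add) pair
  cy3 -> i5 (sub) WAW r0
  cy4 -> i6 (sub) RAW r0
  cy5 -> i7/i8 (blt and) pair
  cy6 -> i9 (bne) no-port BR/BR
  cy7 -> i10/i11 (bne or) pair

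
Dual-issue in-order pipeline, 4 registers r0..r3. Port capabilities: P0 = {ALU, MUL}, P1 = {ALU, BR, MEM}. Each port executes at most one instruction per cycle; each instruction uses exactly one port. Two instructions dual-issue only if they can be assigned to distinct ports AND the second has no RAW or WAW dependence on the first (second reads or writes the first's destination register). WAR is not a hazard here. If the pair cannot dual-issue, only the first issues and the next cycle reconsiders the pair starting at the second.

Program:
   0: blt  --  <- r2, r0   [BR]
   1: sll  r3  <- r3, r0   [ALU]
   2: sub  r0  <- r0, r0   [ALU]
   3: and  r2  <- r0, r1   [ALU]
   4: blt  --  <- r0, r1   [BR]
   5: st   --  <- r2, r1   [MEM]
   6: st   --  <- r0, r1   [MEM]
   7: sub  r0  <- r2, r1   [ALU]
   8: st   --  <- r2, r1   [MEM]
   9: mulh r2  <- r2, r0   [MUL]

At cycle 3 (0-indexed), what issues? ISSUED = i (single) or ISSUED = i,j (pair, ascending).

ISSUED = 5

#0 head=0: blt;sll i0,i1 dual
#1 head=2: sub i2 RAW r0
#2 head=3: and;blt i3,i4 dual
#3 head=5: st i5 no-port MEM/MEM
#4 head=6: st;sub i6,i7 dual
#5 head=8: st;mulh i8,i9 dual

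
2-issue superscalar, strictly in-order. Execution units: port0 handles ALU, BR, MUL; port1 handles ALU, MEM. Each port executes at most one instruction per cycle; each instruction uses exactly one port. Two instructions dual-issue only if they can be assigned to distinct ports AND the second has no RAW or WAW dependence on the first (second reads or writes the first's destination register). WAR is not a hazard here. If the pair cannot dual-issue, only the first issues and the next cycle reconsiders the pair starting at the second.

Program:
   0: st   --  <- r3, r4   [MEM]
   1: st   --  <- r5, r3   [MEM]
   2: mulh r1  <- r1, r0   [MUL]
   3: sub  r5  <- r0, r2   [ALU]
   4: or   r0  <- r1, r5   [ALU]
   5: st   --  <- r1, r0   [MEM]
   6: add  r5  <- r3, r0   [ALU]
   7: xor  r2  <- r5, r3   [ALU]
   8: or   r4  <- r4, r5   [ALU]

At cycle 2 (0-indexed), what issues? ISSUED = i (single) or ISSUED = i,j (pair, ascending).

[0] i0  st.MEM  -- no-port MEM/MEM
[1] i1&i2  st.MEM/mulh.MUL  -- 2-wide
[2] i3  sub.ALU  -- RAW r5
[3] i4  or.ALU  -- RAW r0
[4] i5&i6  st.MEM/add.ALU  -- 2-wide
[5] i7&i8  xor.ALU/or.ALU  -- 2-wide

ISSUED = 3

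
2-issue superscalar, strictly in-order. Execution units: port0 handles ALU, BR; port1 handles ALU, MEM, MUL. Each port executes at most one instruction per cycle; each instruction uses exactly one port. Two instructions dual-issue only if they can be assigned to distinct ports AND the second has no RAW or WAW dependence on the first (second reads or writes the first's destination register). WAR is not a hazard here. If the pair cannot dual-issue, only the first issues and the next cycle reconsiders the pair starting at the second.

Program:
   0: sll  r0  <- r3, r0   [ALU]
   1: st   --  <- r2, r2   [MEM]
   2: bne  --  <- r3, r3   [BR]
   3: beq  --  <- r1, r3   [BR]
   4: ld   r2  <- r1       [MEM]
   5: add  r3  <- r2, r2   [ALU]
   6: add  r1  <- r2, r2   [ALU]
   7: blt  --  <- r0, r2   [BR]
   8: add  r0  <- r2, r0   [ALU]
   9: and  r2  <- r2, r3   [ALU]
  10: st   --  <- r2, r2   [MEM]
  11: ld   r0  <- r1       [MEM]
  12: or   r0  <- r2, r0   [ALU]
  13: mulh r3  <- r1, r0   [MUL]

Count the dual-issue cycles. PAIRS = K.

c0: i0+i1 sll.ALU;st.MEM  2-wide
c1: i2 bne.BR  no-port BR/BR
c2: i3+i4 beq.BR;ld.MEM  2-wide
c3: i5+i6 add.ALU;add.ALU  2-wide
c4: i7+i8 blt.BR;add.ALU  2-wide
c5: i9 and.ALU  RAW r2
c6: i10 st.MEM  no-port MEM/MEM
c7: i11 ld.MEM  RAW+WAW r0
c8: i12 or.ALU  RAW r0
c9: i13 mulh.MUL  tail

PAIRS = 4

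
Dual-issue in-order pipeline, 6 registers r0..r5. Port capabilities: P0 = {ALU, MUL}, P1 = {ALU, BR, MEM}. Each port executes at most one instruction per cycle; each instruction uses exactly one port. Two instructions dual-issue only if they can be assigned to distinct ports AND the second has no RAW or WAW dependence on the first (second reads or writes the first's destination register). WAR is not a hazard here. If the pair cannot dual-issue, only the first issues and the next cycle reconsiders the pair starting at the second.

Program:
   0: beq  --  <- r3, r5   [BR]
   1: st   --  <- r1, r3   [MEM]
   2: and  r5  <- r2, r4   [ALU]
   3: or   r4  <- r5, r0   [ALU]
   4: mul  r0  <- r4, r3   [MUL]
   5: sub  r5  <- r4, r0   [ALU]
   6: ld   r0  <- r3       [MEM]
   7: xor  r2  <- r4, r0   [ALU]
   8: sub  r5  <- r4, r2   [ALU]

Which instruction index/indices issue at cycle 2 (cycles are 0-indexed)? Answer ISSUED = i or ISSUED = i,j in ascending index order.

#0 head=0: beq i0 no-port BR/MEM
#1 head=1: st+and i1,i2 pair
#2 head=3: or i3 RAW r4
#3 head=4: mul i4 RAW r0
#4 head=5: sub+ld i5,i6 pair
#5 head=7: xor i7 RAW r2
#6 head=8: sub i8 tail

ISSUED = 3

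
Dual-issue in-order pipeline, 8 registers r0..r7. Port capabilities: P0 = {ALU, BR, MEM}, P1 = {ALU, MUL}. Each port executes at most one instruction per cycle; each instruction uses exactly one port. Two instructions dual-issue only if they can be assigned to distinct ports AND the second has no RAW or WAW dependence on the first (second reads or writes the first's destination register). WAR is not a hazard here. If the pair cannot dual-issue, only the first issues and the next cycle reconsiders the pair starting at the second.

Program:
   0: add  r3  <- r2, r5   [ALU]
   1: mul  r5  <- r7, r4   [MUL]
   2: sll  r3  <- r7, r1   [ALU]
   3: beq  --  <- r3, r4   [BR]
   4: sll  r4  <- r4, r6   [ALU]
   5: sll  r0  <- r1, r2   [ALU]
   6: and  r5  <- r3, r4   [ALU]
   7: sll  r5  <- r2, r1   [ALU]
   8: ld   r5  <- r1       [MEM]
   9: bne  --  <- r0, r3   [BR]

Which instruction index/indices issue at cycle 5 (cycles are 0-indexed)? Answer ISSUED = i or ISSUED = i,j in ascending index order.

#0 head=0: add+mul i0/i1 pair
#1 head=2: sll i2 RAW r3
#2 head=3: beq+sll i3/i4 pair
#3 head=5: sll+and i5/i6 pair
#4 head=7: sll i7 WAW r5
#5 head=8: ld i8 no-port MEM/BR
#6 head=9: bne i9 tail

ISSUED = 8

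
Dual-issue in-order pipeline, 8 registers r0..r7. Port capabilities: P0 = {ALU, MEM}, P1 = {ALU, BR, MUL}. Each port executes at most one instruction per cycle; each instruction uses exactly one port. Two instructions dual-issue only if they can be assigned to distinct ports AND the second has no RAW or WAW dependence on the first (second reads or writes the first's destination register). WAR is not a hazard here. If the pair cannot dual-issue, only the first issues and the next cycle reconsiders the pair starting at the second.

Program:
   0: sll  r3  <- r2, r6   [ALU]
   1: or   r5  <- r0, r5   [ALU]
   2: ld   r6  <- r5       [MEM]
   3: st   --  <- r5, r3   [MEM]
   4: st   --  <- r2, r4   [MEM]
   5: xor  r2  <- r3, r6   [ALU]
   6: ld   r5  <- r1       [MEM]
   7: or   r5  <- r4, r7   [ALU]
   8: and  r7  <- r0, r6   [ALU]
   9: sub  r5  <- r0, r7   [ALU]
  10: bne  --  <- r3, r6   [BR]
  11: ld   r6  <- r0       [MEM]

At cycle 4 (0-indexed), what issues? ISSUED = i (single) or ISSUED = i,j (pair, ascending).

ISSUED = 6

0. sll.ALU;or.ALU @i0&i1  | dual
1. ld.MEM @i2  | no-port MEM/MEM
2. st.MEM @i3  | no-port MEM/MEM
3. st.MEM;xor.ALU @i4&i5  | dual
4. ld.MEM @i6  | WAW r5
5. or.ALU;and.ALU @i7&i8  | dual
6. sub.ALU;bne.BR @i9&i10  | dual
7. ld.MEM @i11  | tail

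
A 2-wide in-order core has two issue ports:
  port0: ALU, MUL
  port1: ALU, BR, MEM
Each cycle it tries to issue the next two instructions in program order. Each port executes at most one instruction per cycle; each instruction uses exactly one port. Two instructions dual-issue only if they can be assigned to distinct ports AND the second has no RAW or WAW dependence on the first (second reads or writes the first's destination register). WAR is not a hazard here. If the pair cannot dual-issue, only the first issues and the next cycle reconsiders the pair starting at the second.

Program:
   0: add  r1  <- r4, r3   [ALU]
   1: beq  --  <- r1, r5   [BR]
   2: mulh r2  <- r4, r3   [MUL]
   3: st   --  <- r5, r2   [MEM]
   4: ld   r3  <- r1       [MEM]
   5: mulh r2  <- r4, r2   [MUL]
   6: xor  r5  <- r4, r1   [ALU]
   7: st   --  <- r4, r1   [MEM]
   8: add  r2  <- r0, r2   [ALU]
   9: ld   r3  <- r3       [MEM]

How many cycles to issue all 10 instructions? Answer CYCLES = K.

  cy0 -> i0 (add) RAW r1
  cy1 -> i1,i2 (beq+mulh) 2-wide
  cy2 -> i3 (st) no-port MEM/MEM
  cy3 -> i4,i5 (ld+mulh) 2-wide
  cy4 -> i6,i7 (xor+st) 2-wide
  cy5 -> i8,i9 (add+ld) 2-wide

CYCLES = 6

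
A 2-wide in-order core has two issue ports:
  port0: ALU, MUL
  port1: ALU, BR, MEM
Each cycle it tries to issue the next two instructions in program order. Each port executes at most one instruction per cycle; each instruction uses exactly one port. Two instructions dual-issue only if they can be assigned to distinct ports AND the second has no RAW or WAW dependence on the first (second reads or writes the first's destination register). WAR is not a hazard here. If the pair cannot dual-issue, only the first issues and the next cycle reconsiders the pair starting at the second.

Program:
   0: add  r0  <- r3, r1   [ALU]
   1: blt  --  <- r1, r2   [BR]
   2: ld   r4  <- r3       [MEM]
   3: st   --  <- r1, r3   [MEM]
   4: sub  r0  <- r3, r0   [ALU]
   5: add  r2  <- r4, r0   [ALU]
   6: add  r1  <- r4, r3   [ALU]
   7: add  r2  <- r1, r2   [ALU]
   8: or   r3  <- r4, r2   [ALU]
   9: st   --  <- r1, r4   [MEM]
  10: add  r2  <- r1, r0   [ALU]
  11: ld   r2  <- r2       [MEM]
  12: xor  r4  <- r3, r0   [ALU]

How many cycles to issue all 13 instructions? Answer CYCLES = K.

0. add.ALU/blt.BR @i0,i1  | pair
1. ld.MEM @i2  | no-port MEM/MEM
2. st.MEM/sub.ALU @i3,i4  | pair
3. add.ALU/add.ALU @i5,i6  | pair
4. add.ALU @i7  | RAW r2
5. or.ALU/st.MEM @i8,i9  | pair
6. add.ALU @i10  | RAW+WAW r2
7. ld.MEM/xor.ALU @i11,i12  | pair

CYCLES = 8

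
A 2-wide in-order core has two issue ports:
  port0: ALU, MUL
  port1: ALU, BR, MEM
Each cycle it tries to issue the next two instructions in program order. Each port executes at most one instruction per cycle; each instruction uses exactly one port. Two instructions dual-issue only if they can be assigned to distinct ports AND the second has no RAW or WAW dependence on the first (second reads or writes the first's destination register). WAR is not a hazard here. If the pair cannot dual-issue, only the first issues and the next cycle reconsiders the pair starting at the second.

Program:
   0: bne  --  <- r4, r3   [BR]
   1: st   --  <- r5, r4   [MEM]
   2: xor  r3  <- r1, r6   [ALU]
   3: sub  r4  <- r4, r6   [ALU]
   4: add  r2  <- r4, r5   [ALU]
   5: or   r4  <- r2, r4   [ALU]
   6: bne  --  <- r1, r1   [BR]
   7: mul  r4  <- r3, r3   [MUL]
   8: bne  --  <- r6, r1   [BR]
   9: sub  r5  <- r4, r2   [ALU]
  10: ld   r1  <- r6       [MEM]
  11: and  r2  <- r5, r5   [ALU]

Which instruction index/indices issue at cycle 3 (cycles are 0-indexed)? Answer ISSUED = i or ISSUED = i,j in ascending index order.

  cy0 -> i0 (bne.BR) no-port BR/MEM
  cy1 -> i1+i2 (st.MEM xor.ALU) dual
  cy2 -> i3 (sub.ALU) RAW r4
  cy3 -> i4 (add.ALU) RAW r2
  cy4 -> i5+i6 (or.ALU bne.BR) dual
  cy5 -> i7+i8 (mul.MUL bne.BR) dual
  cy6 -> i9+i10 (sub.ALU ld.MEM) dual
  cy7 -> i11 (and.ALU) tail

ISSUED = 4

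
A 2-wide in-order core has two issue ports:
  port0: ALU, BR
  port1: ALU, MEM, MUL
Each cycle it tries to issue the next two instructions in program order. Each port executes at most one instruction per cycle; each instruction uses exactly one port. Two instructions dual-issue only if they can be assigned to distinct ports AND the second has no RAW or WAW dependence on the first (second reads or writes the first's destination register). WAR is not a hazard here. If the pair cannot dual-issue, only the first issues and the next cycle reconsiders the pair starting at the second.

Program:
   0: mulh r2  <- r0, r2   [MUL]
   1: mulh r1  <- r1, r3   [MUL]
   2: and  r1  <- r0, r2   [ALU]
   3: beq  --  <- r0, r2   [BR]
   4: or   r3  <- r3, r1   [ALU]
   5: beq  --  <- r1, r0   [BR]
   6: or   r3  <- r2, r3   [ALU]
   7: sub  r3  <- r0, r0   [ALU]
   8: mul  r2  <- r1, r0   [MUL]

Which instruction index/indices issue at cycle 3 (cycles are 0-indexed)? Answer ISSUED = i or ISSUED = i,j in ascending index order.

ISSUED = 4,5

0. mulh @i0  | no-port MUL/MUL
1. mulh @i1  | WAW r1
2. and;beq @i2,i3  | 2-wide
3. or;beq @i4,i5  | 2-wide
4. or @i6  | WAW r3
5. sub;mul @i7,i8  | 2-wide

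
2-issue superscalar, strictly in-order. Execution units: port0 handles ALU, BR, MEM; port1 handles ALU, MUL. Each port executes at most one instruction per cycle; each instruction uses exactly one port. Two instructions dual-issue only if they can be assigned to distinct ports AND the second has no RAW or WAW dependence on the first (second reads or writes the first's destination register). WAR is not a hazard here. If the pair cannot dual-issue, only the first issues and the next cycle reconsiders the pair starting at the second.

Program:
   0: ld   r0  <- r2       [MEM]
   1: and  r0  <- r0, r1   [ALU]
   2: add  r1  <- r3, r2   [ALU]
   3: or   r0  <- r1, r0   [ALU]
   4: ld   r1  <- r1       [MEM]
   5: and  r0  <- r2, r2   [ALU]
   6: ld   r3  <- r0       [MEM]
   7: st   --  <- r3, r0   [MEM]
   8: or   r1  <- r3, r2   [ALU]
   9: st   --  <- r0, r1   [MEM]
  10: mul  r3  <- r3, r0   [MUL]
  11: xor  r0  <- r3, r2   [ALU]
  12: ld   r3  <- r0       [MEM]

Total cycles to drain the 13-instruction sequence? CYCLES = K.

CYCLES = 9

0. ld @i0  | RAW+WAW r0
1. and add @i1&i2  | pair
2. or ld @i3&i4  | pair
3. and @i5  | RAW r0
4. ld @i6  | no-port MEM/MEM
5. st or @i7&i8  | pair
6. st mul @i9&i10  | pair
7. xor @i11  | RAW r0
8. ld @i12  | tail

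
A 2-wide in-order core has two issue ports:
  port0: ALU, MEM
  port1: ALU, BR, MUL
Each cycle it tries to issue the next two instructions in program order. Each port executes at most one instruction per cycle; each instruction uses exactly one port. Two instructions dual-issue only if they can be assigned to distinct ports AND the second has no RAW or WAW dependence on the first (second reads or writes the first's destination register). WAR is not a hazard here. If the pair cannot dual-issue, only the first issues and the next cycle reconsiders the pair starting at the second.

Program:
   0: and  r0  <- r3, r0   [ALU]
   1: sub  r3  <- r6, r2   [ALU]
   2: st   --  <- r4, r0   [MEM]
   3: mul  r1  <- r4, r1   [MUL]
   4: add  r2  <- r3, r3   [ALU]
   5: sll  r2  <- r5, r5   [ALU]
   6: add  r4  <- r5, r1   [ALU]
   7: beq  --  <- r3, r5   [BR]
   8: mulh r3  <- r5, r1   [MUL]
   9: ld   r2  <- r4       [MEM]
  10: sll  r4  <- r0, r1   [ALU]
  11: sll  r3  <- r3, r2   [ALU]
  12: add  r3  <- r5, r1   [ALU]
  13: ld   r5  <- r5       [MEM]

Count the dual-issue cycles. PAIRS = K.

0. and.ALU;sub.ALU @i0,i1  | 2-wide
1. st.MEM;mul.MUL @i2,i3  | 2-wide
2. add.ALU @i4  | WAW r2
3. sll.ALU;add.ALU @i5,i6  | 2-wide
4. beq.BR @i7  | no-port BR/MUL
5. mulh.MUL;ld.MEM @i8,i9  | 2-wide
6. sll.ALU;sll.ALU @i10,i11  | 2-wide
7. add.ALU;ld.MEM @i12,i13  | 2-wide

PAIRS = 6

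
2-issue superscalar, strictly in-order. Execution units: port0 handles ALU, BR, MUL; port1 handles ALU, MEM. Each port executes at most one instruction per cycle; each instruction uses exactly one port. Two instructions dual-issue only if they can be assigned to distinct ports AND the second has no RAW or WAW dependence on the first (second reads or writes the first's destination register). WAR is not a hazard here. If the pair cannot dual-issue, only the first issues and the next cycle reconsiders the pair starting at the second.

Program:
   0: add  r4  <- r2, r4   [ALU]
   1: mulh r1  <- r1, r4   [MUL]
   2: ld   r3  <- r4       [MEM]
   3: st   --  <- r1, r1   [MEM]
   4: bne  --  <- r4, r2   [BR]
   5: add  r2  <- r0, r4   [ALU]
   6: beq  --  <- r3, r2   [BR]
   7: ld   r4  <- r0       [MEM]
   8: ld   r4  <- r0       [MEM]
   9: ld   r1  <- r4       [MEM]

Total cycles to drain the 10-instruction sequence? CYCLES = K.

[0] i0  add  -- RAW r4
[1] i1+i2  mulh/ld  -- pair
[2] i3+i4  st/bne  -- pair
[3] i5  add  -- RAW r2
[4] i6+i7  beq/ld  -- pair
[5] i8  ld  -- no-port MEM/MEM
[6] i9  ld  -- tail

CYCLES = 7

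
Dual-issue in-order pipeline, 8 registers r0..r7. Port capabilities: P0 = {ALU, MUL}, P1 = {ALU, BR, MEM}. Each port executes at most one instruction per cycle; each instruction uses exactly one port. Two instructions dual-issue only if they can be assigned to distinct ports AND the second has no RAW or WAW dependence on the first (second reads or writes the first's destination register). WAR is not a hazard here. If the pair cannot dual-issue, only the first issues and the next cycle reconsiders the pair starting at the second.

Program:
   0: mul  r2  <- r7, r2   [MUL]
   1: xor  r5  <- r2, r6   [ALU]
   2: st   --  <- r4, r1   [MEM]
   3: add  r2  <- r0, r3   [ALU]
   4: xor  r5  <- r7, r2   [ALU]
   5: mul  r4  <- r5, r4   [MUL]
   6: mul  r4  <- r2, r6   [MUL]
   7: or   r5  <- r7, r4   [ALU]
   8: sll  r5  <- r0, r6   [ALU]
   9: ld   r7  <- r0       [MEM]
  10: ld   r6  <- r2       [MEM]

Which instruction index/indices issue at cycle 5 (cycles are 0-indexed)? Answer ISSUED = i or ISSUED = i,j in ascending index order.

ISSUED = 6

0. mul @i0  | RAW r2
1. xor;st @i1/i2  | 2-wide
2. add @i3  | RAW r2
3. xor @i4  | RAW r5
4. mul @i5  | no-port MUL/MUL
5. mul @i6  | RAW r4
6. or @i7  | WAW r5
7. sll;ld @i8/i9  | 2-wide
8. ld @i10  | tail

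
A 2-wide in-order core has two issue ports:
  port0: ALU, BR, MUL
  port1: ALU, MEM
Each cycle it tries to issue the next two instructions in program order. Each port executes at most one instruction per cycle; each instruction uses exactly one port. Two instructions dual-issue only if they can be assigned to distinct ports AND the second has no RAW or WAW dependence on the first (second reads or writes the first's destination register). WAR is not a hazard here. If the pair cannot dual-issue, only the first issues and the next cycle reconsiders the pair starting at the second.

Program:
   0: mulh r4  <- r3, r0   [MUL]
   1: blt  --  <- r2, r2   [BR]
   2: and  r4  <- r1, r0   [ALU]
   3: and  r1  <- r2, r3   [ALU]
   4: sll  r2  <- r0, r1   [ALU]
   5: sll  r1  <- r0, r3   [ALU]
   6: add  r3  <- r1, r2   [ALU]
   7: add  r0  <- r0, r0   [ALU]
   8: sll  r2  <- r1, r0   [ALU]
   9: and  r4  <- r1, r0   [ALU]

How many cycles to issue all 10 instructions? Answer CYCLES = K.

  cy0 -> i0 (mulh) no-port MUL/BR
  cy1 -> i1&i2 (blt and) pair
  cy2 -> i3 (and) RAW r1
  cy3 -> i4&i5 (sll sll) pair
  cy4 -> i6&i7 (add add) pair
  cy5 -> i8&i9 (sll and) pair

CYCLES = 6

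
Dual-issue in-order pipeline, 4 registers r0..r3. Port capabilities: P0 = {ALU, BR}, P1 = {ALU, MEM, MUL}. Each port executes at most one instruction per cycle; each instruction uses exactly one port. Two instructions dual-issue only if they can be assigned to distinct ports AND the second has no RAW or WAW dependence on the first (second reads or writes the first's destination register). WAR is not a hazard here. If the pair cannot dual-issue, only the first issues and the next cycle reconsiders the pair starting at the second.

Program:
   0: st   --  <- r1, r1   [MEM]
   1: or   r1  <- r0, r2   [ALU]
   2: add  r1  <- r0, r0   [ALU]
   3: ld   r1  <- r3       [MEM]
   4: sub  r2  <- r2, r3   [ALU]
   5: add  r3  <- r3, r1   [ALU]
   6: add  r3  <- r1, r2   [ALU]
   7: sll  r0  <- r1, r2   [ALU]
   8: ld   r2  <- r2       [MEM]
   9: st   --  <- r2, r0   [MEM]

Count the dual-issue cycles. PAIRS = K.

c0: i0,i1 st.MEM/or.ALU  pair
c1: i2 add.ALU  WAW r1
c2: i3,i4 ld.MEM/sub.ALU  pair
c3: i5 add.ALU  WAW r3
c4: i6,i7 add.ALU/sll.ALU  pair
c5: i8 ld.MEM  no-port MEM/MEM
c6: i9 st.MEM  tail

PAIRS = 3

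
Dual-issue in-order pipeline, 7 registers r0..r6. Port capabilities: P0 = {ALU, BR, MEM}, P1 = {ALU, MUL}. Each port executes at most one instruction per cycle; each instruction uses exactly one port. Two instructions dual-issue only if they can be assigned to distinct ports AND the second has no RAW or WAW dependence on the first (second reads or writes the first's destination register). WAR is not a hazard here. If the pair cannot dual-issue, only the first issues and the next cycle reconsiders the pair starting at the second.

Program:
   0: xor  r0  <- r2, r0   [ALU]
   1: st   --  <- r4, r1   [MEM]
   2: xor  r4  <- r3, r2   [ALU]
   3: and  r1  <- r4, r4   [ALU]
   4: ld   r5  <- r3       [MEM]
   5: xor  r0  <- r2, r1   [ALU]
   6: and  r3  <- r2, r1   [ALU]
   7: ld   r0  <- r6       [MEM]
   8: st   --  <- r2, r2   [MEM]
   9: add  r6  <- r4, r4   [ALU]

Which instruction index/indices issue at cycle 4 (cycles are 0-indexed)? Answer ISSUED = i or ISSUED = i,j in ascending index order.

0. xor.ALU st.MEM @i0+i1  | dual
1. xor.ALU @i2  | RAW r4
2. and.ALU ld.MEM @i3+i4  | dual
3. xor.ALU and.ALU @i5+i6  | dual
4. ld.MEM @i7  | no-port MEM/MEM
5. st.MEM add.ALU @i8+i9  | dual

ISSUED = 7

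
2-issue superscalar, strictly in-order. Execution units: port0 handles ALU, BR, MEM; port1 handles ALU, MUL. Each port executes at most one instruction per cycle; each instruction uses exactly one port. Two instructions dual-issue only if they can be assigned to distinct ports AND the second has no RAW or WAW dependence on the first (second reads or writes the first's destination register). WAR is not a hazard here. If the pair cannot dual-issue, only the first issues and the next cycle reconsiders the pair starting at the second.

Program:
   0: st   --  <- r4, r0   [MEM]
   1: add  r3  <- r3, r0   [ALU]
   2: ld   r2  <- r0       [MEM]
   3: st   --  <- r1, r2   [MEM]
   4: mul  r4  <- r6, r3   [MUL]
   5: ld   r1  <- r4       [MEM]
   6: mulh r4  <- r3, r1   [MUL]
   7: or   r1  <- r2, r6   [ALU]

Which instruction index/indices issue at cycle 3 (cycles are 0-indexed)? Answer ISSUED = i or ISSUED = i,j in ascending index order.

ISSUED = 5

0. st/add @i0&i1  | 2-wide
1. ld @i2  | no-port MEM/MEM
2. st/mul @i3&i4  | 2-wide
3. ld @i5  | RAW r1
4. mulh/or @i6&i7  | 2-wide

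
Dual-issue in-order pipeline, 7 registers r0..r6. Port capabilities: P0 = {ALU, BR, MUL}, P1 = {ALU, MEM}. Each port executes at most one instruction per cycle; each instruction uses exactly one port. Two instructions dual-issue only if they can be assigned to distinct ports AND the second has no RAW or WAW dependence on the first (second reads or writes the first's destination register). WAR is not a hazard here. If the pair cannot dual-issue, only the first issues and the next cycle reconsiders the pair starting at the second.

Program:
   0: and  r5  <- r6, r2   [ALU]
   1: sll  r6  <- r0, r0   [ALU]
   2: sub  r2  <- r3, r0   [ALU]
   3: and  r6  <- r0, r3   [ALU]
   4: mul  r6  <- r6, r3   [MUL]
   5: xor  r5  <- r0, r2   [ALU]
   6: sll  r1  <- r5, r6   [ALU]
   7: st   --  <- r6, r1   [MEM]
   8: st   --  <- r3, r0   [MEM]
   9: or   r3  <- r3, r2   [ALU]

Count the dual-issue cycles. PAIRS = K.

0. and.ALU;sll.ALU @i0&i1  | 2-wide
1. sub.ALU;and.ALU @i2&i3  | 2-wide
2. mul.MUL;xor.ALU @i4&i5  | 2-wide
3. sll.ALU @i6  | RAW r1
4. st.MEM @i7  | no-port MEM/MEM
5. st.MEM;or.ALU @i8&i9  | 2-wide

PAIRS = 4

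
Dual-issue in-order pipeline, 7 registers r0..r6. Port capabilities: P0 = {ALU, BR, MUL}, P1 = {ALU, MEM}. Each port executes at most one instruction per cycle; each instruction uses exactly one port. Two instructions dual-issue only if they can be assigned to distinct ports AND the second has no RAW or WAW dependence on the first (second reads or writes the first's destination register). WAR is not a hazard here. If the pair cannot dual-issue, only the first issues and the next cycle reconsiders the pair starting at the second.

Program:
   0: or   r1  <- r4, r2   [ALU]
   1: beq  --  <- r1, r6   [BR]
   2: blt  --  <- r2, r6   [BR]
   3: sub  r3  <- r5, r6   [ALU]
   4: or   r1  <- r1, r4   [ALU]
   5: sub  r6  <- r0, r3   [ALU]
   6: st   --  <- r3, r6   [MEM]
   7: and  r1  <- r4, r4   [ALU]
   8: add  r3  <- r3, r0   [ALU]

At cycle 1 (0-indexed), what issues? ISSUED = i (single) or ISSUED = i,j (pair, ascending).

ISSUED = 1

c0: i0 or.ALU  RAW r1
c1: i1 beq.BR  no-port BR/BR
c2: i2/i3 blt.BR+sub.ALU  2-wide
c3: i4/i5 or.ALU+sub.ALU  2-wide
c4: i6/i7 st.MEM+and.ALU  2-wide
c5: i8 add.ALU  tail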